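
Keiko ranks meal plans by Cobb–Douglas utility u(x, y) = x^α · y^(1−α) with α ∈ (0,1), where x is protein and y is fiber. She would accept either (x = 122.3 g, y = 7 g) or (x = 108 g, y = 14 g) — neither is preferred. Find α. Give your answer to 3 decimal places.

α ≈ 0.848

Indifference: 122.3^α · 7^(1−α) = 108^α · 14^(1−α).
(122.3/108)^α = (14/7)^(1−α); take logs: α·ln(122.3/108) = (1−α)·ln(14/7), i.e. α·0.124346 = (1−α)·0.693147.
With A = 0.124346 and B = 0.693147: α·A = (1−α)·B, so α = B/(A+B) = 0.693147/0.817493 ≈ 0.848.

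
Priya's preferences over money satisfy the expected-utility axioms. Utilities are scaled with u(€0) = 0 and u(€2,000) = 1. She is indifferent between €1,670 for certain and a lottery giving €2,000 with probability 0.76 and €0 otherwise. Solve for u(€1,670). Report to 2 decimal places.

0.76

The indifference gives u(€1,670) = 0.76·u(€2,000) + 0.24·u(€0) = 0.76·1 + 0.24·0 = 0.76.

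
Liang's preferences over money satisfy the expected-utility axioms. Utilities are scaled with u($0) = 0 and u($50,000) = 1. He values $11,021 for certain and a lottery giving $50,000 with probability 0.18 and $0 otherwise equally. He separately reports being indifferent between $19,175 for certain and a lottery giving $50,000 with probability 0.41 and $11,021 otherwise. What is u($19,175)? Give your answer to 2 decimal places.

From the first indifference, u($11,021) = 0.18·u($50,000) + 0.82·u($0) = 0.18·1 + 0.82·0 = 0.18.
Then u($19,175) = 0.41·u($50,000) + 0.59·u($11,021) = 0.41·1.00 + 0.59·0.18 = 0.5162.

0.52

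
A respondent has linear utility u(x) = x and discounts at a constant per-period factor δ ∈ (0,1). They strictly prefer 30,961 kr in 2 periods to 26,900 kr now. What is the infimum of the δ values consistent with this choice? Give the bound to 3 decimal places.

δ > 0.932

Comparing present values: 26900 < δ^2·30961.
Hence δ^2 > 26900/30961 = 0.86883, and x ↦ x^(1/2) is increasing on (0,∞).
δ > 0.86883^(1/2) = 0.932.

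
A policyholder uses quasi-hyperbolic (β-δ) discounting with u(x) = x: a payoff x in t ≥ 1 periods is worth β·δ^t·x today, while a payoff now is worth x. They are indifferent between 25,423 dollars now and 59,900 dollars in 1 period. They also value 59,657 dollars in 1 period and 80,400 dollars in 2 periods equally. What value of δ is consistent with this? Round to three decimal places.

δ ≈ 0.742

From the later pair, β·δ^1·59657 = β·δ^2·80400; dividing through, δ = 59657/80400 = 0.74200.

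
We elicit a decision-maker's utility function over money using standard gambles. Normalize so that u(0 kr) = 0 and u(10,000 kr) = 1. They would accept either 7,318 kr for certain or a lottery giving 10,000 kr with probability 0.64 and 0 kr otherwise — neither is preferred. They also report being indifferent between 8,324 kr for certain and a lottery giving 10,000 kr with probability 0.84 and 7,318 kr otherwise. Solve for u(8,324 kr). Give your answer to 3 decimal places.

0.942

The first gamble pins u(7,318 kr): it must equal 0.64·1 + 0.36·0 = 0.64.
Chaining: u(8,324 kr) = 0.84·1.00 + 0.16·0.64 = 0.9424.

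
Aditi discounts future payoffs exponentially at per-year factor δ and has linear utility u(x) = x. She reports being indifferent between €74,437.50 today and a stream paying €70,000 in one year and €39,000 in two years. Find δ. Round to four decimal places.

δ ≈ 0.7500

Present value of the stream is 70000·δ + 39000·δ². Indifference gives 70000δ + 39000δ² = 74437.50.
That is, 39000δ² + 70000δ − 74437.50 = 0, a quadratic in δ.
The positive root is δ = [−70000 + √(70000² + 4·39000·74437.50)] / (2·39000) = (−70000 + 128500.000)/78000 ≈ 0.7500.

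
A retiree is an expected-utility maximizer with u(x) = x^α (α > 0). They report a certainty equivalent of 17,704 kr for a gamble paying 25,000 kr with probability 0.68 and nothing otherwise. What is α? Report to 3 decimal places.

Since u(0) = 0, the lottery's EU is 0.68·25000^α.
Indifference: 17704^α = 0.68·25000^α, so (17704/25000)^α = 0.68.
α = ln(0.68) / ln(17704/25000) = -0.385662/-0.345085 ≈ 1.118.

α ≈ 1.118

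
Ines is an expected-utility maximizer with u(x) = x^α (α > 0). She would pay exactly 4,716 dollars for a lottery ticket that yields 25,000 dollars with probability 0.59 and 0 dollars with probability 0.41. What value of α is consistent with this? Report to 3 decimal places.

The lottery's expected utility is 0.59·u(25000) + 0.41·u(0) = 0.59·25000^α (since u(0) = 0 for α > 0).
Setting u(4716) equal to that: 4716^α = 0.59·25000^α ⇒ (4716/25000)^α = 0.59.
Take logs: α = ln 0.59 / ln(4716/25000) ≈ 0.31634.

α ≈ 0.316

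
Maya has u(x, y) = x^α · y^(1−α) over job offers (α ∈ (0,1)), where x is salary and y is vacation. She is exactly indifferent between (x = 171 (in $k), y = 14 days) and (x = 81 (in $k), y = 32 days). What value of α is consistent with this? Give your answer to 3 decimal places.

Indifference: 171^α · 14^(1−α) = 81^α · 32^(1−α).
Rearrange to (171/81)^α = (32/14)^(1−α) and take logs: α·0.747214 = (1−α)·0.826679.
So α/(1−α) = (0.826679)/(0.747214) = 1.106348, and α = 1.106348/2.106348 ≈ 0.525.

α ≈ 0.525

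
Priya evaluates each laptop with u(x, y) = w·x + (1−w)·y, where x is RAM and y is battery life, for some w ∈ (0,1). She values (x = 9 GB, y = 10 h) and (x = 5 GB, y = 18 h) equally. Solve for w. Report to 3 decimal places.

w = 0.667

Indifference: w·9 + (1−w)·10 = w·5 + (1−w)·18.
w·(9−5) = (1−w)·(18−10), i.e. w·4 = (1−w)·8.
Hence w = 8/(4+8) = 8/12 = 0.667.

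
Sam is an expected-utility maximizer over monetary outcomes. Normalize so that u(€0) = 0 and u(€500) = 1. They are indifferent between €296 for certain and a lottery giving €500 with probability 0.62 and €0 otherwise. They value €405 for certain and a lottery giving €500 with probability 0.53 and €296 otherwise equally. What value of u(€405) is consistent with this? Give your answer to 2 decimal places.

The first gamble pins u(€296): it must equal 0.62·1 + 0.38·0 = 0.62.
The second indifference gives u(€405) = 0.53·u(€500) + 0.47·u(€296) = 0.53·1.00 + 0.47·0.62 = 0.8214.

0.82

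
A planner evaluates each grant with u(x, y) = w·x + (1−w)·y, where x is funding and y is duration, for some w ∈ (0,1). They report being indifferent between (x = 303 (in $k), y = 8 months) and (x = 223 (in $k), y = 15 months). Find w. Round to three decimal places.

u(303,8) = u(223,15) means w·303 + (1−w)·8 = w·223 + (1−w)·15.
Collecting terms: w·80 = (1−w)·7.
So w/(1−w) = 7/80 = 0.0875, giving w = 7/(80+7) = 0.080.

w = 0.080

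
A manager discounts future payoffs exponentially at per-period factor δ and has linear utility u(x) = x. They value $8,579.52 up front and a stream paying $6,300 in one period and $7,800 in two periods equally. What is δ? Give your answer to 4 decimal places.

δ ≈ 0.7200

The stream is worth 6300δ + 7800δ² today, so 6300δ + 7800δ² = 8579.52.
That is, 7800δ² + 6300δ − 8579.52 = 0, a quadratic in δ.
δ = (−6300 + √(6300² + 4·7800·8579.52)) / (2·7800) = (−6300 + √307371024.00) / 15600 ≈ 0.7200.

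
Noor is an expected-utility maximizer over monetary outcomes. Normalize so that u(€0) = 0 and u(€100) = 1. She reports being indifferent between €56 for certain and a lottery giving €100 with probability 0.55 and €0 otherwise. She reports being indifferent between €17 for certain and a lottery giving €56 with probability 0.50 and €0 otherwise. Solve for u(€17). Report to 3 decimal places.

From the first indifference, u(€56) = 0.55·u(€100) + 0.45·u(€0) = 0.55·1 + 0.45·0 = 0.55.
The second indifference gives u(€17) = 0.50·u(€56) + 0.50·u(€0) = 0.50·0.55 + 0.50·0.00 = 0.2750.

0.275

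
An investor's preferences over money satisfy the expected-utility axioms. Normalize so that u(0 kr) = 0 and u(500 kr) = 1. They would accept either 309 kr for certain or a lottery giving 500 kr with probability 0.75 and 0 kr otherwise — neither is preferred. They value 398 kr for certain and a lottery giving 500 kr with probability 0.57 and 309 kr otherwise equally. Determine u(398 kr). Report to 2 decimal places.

First, u(309 kr) = 0.75·u(500 kr) + 0.25·u(0 kr) = 0.75.
The second indifference gives u(398 kr) = 0.57·u(500 kr) + 0.43·u(309 kr) = 0.57·1.00 + 0.43·0.75 = 0.8925.

0.89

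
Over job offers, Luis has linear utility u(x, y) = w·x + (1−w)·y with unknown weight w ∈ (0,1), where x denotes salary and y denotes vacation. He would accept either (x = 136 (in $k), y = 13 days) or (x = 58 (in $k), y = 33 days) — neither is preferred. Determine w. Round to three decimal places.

w = 0.204

Equating utilities: w·136 + (1−w)·13 = w·58 + (1−w)·33.
Collecting terms: w·78 = (1−w)·20.
Hence w = 20/(78+20) = 20/98 = 0.204.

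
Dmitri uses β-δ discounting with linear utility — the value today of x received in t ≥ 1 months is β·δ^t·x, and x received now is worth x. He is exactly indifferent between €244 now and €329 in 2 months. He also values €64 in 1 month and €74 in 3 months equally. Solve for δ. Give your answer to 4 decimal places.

Both payoffs in the second observation are in the future, so β drops out: δ^1·64 = δ^3·74 ⇒ δ^2 = 64/74 = 0.86486, so δ = 0.92998.

δ ≈ 0.9300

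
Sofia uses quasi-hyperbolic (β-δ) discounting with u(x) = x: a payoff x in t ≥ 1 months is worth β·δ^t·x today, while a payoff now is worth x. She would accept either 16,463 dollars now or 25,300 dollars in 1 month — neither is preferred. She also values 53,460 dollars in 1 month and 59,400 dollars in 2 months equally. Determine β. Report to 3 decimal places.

Both payoffs in the second observation are in the future, so β drops out: δ^1·53460 = δ^2·59400 ⇒ δ = 53460/59400 = 0.90000.
The first indifference: 16463 = β·δ·25300, so β = 16463/(δ·25300) = 16463/(0.90000·25300) ≈ 0.723.

β ≈ 0.723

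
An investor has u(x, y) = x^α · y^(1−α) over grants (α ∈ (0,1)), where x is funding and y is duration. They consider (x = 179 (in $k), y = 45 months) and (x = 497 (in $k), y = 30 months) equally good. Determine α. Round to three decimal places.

α ≈ 0.284

Indifference: 179^α · 45^(1−α) = 497^α · 30^(1−α).
Rearrange to (179/497)^α = (30/45)^(1−α) and take logs: α·-1.021204 = (1−α)·-0.405465.
So α/(1−α) = (-0.405465)/(-1.021204) = 0.397046, and α = 0.397046/1.397046 ≈ 0.284.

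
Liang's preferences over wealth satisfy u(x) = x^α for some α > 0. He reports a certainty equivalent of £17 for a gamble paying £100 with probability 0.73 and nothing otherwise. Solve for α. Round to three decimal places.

The lottery's expected utility is 0.73·u(100) + 0.27·u(0) = 0.73·100^α (since u(0) = 0 for α > 0).
Indifference: 17^α = 0.73·100^α, so (17/100)^α = 0.73.
Taking logs: α·ln(17/100) = ln(0.73), so α = -0.314711 / -1.771957 ≈ 0.178.

α ≈ 0.178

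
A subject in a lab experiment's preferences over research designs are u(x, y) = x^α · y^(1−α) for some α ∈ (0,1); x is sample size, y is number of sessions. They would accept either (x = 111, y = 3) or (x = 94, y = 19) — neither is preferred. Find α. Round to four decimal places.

The Cobb–Douglas utilities coincide, so 111^α·3^(1−α) = 94^α·19^(1−α).
Taking logs: α·ln 111 + (1−α)·ln 3 = α·ln 94 + (1−α)·ln 19, i.e. α·0.1662354 = (1−α)·1.8458267.
Thus α·(2.0120621) = 1.8458267, so α = 1.8458267/2.0120621 ≈ 0.9174.

α ≈ 0.9174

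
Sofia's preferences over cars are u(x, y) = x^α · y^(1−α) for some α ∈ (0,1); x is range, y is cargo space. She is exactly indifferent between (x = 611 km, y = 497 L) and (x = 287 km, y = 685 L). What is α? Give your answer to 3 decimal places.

α ≈ 0.298

The Cobb–Douglas utilities coincide, so 611^α·497^(1−α) = 287^α·685^(1−α).
(611/287)^α = (685/497)^(1−α); take logs: α·ln(611/287) = (1−α)·ln(685/497), i.e. α·0.755615 = (1−α)·0.320829.
With A = 0.755615 and B = 0.320829: α·A = (1−α)·B, so α = B/(A+B) = 0.320829/1.076444 ≈ 0.298.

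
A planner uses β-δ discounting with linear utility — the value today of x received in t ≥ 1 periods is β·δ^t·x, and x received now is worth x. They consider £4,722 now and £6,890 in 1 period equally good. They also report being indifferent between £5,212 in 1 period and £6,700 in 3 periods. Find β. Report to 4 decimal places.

From the later pair, β·δ^1·5212 = β·δ^3·6700; dividing through, δ^2 = 5212/6700 = 0.77791, so δ = 0.88199.
The first indifference: 4722 = β·δ·6890, so β = 4722/(δ·6890) = 4722/(0.88199·6890) ≈ 0.7770.

β ≈ 0.7770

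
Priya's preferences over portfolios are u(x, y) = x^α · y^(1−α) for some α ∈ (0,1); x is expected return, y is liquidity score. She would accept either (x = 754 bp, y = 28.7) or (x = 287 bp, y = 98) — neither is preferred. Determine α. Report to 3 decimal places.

Indifference: 754^α · 28.7^(1−α) = 287^α · 98^(1−α).
Rearrange to (754/287)^α = (98/28.7)^(1−α) and take logs: α·0.965910 = (1−α)·1.228070.
So α/(1−α) = (1.228070)/(0.965910) = 1.271412, and α = 1.271412/2.271412 ≈ 0.560.

α ≈ 0.560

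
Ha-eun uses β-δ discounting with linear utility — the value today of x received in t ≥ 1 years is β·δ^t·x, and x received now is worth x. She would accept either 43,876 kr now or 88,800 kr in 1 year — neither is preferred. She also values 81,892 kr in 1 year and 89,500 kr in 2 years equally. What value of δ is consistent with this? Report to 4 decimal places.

The second indifference involves only future payoffs, so β cancels: β·δ^1·81892 = β·δ^2·89500, giving δ = 81892/89500 = 0.91499.

δ ≈ 0.9150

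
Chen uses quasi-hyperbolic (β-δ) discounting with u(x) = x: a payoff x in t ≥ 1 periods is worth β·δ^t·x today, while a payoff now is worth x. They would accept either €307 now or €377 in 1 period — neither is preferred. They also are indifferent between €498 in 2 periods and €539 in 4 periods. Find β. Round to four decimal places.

Both payoffs in the second observation are in the future, so β drops out: δ^2·498 = δ^4·539 ⇒ δ^2 = 498/539 = 0.92393, so δ = 0.96121.
Substituting δ into 307 = β·δ·377: β = 307/(362.378) ≈ 0.8472.

β ≈ 0.8472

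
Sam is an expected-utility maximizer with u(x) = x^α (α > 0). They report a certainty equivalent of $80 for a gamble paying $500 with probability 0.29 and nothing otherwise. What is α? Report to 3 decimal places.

α ≈ 0.675

EU(lottery) = 0.29·500^α + 0.71·0 = 0.29·500^α.
Equating: 80^α = 0.29·500^α, i.e. 0.1600^α = 0.29.
Take logs: α = ln 0.29 / ln(80/500) ≈ 0.67548.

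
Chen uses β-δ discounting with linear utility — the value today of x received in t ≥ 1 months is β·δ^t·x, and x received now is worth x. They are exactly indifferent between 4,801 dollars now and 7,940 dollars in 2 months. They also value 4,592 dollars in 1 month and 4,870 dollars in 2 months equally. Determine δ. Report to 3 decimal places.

Both payoffs in the second observation are in the future, so β drops out: δ^1·4592 = δ^2·4870 ⇒ δ = 4592/4870 = 0.94292.

δ ≈ 0.943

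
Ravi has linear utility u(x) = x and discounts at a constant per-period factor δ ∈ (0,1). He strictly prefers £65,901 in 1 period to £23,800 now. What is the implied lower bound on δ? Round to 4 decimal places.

Comparing present values: 23800 < δ·65901.
Dividing through by 65901 gives δ > 0.36115.

δ > 0.3611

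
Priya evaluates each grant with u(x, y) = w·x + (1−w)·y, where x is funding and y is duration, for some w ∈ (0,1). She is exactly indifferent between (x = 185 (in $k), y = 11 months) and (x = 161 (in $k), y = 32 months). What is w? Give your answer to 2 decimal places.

w = 0.47

Equating utilities: w·185 + (1−w)·11 = w·161 + (1−w)·32.
Collecting terms: w·24 = (1−w)·21.
So w/(1−w) = 21/24 = 0.8750, giving w = 21/(24+21) = 0.47.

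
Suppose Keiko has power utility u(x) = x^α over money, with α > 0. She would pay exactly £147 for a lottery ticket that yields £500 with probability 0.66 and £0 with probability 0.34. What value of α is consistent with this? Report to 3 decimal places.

Since u(0) = 0, the lottery's EU is 0.66·500^α.
Setting u(147) equal to that: 147^α = 0.66·500^α ⇒ (147/500)^α = 0.66.
Taking logs: α·ln(147/500) = ln(0.66), so α = -0.415515 / -1.224176 ≈ 0.339.

α ≈ 0.339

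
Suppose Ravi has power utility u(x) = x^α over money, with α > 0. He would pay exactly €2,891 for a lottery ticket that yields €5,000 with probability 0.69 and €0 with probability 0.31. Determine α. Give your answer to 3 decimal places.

α ≈ 0.677

EU(lottery) = 0.69·5000^α + 0.31·0 = 0.69·5000^α.
Indifference: 2891^α = 0.69·5000^α, so (2891/5000)^α = 0.69.
Take logs: α = ln 0.69 / ln(2891/5000) ≈ 0.67733.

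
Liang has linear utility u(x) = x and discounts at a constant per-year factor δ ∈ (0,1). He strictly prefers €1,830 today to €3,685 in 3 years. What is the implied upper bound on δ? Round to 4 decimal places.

Comparing present values: 1830 > δ^3·3685.
So δ^3 < 1830/3685 = 0.49661; taking the cube root of both positive sides preserves the inequality.
δ < 0.49661^(1/3) = 0.7919.

δ < 0.7919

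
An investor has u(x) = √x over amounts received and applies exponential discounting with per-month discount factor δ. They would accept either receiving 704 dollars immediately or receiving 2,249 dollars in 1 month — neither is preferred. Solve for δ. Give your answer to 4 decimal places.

δ ≈ 0.5595

The payoff in 1 month is discounted by δ, so u(704) = δ·u(2249) and δ = u(704)/u(2249).
Since u(x) = √x, δ = √(704/2249) = 0.55949.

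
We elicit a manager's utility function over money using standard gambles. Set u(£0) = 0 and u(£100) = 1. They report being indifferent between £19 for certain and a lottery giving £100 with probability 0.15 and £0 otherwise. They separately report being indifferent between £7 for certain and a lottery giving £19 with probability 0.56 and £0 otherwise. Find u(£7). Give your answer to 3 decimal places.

From the first indifference, u(£19) = 0.15·u(£100) + 0.85·u(£0) = 0.15·1 + 0.85·0 = 0.15.
Chaining: u(£7) = 0.56·0.15 + 0.44·0.00 = 0.0840.

0.084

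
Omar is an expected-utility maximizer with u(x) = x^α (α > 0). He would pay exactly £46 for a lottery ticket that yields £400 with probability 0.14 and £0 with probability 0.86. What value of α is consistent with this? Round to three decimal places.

α ≈ 0.909

The lottery's expected utility is 0.14·u(400) + 0.86·u(0) = 0.14·400^α (since u(0) = 0 for α > 0).
Indifference: 46^α = 0.14·400^α, so (46/400)^α = 0.14.
Taking logs: α·ln(46/400) = ln(0.14), so α = -1.966113 / -2.162823 ≈ 0.909.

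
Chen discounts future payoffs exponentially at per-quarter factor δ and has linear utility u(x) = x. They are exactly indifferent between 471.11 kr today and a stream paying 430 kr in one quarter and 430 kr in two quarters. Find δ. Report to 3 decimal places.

δ ≈ 0.660

The stream is worth 430δ + 430δ² today, so 430δ + 430δ² = 471.11.
Rearranged: 430δ² + 430δ − 471.11 = 0.
By the quadratic formula (taking the positive root), δ = (−430 + √995209.20) / 860 ≈ 0.660.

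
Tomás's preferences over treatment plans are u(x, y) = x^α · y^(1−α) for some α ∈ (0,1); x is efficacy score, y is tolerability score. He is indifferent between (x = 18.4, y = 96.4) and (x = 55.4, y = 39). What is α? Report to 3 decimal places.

α ≈ 0.451

Set the two utilities equal: 18.4^α·96.4^(1−α) = 55.4^α·39^(1−α).
(18.4/55.4)^α = (39/96.4)^(1−α); take logs: α·ln(18.4/55.4) = (1−α)·ln(39/96.4), i.e. α·-1.102229 = (1−α)·-0.904945.
So α/(1−α) = (-0.904945)/(-1.102229) = 0.821014, and α = 0.821014/1.821014 ≈ 0.451.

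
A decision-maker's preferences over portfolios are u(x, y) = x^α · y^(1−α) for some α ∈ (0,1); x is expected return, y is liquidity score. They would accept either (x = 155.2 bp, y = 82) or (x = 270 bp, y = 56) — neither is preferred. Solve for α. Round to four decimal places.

α ≈ 0.4078

The Cobb–Douglas utilities coincide, so 155.2^α·82^(1−α) = 270^α·56^(1−α).
Taking logs: α·ln 155.2 + (1−α)·ln 82 = α·ln 270 + (1−α)·ln 56, i.e. α·-0.5537074 = (1−α)·-0.3813676.
So α/(1−α) = (-0.3813676)/(-0.5537074) = 0.6887529, and α = 0.6887529/1.6887529 ≈ 0.4078.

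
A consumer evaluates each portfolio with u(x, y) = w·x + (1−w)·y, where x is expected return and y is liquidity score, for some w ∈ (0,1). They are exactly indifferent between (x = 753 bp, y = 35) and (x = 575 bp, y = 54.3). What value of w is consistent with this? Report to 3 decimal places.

w = 0.098

Indifference: w·753 + (1−w)·35 = w·575 + (1−w)·54.3.
Rearranging, 178·w − 19.3·(1−w) = 0.
So w/(1−w) = 19.3/178 = 0.1084, giving w = 19.3/(178+19.3) = 0.098.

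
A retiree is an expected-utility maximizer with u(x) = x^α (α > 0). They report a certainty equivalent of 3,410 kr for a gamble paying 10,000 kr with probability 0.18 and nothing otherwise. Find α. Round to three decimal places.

α ≈ 1.594

The lottery's expected utility is 0.18·u(10000) + 0.82·u(0) = 0.18·10000^α (since u(0) = 0 for α > 0).
Setting u(3410) equal to that: 3410^α = 0.18·10000^α ⇒ (3410/10000)^α = 0.18.
Take logs: α = ln 0.18 / ln(3410/10000) ≈ 1.59387.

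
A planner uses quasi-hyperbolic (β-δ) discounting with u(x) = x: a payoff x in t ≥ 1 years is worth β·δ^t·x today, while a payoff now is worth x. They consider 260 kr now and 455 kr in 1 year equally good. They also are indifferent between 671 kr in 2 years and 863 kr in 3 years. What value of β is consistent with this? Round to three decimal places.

β ≈ 0.735

Both payoffs in the second observation are in the future, so β drops out: δ^2·671 = δ^3·863 ⇒ δ = 671/863 = 0.77752.
The first indifference: 260 = β·δ·455, so β = 260/(δ·455) = 260/(0.77752·455) ≈ 0.735.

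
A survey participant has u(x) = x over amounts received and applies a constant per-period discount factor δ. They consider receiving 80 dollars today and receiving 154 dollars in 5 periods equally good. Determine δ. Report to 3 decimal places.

δ ≈ 0.877

The payoff in 5 periods is discounted by δ^5, so u(80) = δ^5·u(154) and δ^5 = u(80)/u(154).
With u(x) = x: δ^5 = 80/154 = 0.51948.
Taking the 5th root: δ = 0.51948^(1/5) ≈ 0.877.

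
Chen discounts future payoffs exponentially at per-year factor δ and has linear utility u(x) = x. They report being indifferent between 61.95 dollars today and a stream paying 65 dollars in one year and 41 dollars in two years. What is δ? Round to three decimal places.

Equating present values: 61.95 = 65δ + 41δ².
That is, 41δ² + 65δ − 61.95 = 0, a quadratic in δ.
δ = (−65 + √(65² + 4·41·61.95)) / (2·41) = (−65 + √14384.80) / 82 ≈ 0.670.

δ ≈ 0.670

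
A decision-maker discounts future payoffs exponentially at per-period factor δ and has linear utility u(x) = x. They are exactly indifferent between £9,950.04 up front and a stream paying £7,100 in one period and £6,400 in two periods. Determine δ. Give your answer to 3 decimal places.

δ ≈ 0.810

Equating present values: 9950.04 = 7100δ + 6400δ².
Rearranged: 6400δ² + 7100δ − 9950.04 = 0.
By the quadratic formula (taking the positive root), δ = (−7100 + √305131024.00) / 12800 ≈ 0.810.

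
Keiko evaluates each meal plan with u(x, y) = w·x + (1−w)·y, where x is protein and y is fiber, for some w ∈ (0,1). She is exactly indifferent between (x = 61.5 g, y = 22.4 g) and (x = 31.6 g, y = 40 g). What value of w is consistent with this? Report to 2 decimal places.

Indifference: w·61.5 + (1−w)·22.4 = w·31.6 + (1−w)·40.
w·(61.5−31.6) = (1−w)·(40−22.4), i.e. w·29.9 = (1−w)·17.6.
So w/(1−w) = 17.6/29.9 = 0.5886, giving w = 17.6/(29.9+17.6) = 0.37.

w = 0.37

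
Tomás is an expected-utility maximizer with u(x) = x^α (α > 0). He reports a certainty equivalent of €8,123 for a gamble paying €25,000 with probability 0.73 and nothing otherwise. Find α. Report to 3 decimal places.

The lottery's expected utility is 0.73·u(25000) + 0.27·u(0) = 0.73·25000^α (since u(0) = 0 for α > 0).
Indifference: 8123^α = 0.73·25000^α, so (8123/25000)^α = 0.73.
Taking logs: α·ln(8123/25000) = ln(0.73), so α = -0.314711 / -1.124176 ≈ 0.280.

α ≈ 0.280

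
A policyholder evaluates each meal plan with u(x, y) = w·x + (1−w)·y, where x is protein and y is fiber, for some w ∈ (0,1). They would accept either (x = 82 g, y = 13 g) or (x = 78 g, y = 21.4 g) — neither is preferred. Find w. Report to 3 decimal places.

u(82,13) = u(78,21.4) means w·82 + (1−w)·13 = w·78 + (1−w)·21.4.
w·(82−78) = (1−w)·(21.4−13), i.e. w·4 = (1−w)·8.4.
The marginal rate of substitution is 8.4/4, so w = 8.4/(4+8.4) = 0.677.

w = 0.677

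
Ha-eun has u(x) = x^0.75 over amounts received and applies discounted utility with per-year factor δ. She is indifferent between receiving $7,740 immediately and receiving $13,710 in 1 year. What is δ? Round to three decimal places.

Indifference means u(7740) = δ · u(13710), so δ = u(7740)/u(13710).
Since u(x) = x^0.75, δ = (7740/13710)^0.75 = 0.56455^0.75 = 0.65129.

δ ≈ 0.651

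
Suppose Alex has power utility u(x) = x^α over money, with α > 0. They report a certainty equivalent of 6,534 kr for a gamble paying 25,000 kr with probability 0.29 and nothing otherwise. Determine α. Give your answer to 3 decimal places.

α ≈ 0.923

The lottery's expected utility is 0.29·u(25000) + 0.71·u(0) = 0.29·25000^α (since u(0) = 0 for α > 0).
Setting u(6534) equal to that: 6534^α = 0.29·25000^α ⇒ (6534/25000)^α = 0.29.
α = ln(0.29) / ln(6534/25000) = -1.237874/-1.341857 ≈ 0.923.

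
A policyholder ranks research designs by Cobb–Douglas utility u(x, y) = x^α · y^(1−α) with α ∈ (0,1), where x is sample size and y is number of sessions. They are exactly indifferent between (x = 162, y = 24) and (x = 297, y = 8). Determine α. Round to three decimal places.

α ≈ 0.644

The Cobb–Douglas utilities coincide, so 162^α·24^(1−α) = 297^α·8^(1−α).
Rearrange to (162/297)^α = (8/24)^(1−α) and take logs: α·-0.606136 = (1−α)·-1.098612.
With A = -0.606136 and B = -1.098612: α·A = (1−α)·B, so α = B/(A+B) = -1.098612/-1.704748 ≈ 0.644.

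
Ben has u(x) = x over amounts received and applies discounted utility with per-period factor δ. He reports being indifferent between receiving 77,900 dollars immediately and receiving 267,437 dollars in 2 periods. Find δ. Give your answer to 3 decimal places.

Equating discounted utilities: u(77900) = δ^2·u(267437) ⇒ δ^2 = u(77900)/u(267437).
With u(x) = x: δ^2 = 77900/267437 = 0.29128.
Hence δ = (0.29128)^(1/2) = 0.53971.

δ ≈ 0.540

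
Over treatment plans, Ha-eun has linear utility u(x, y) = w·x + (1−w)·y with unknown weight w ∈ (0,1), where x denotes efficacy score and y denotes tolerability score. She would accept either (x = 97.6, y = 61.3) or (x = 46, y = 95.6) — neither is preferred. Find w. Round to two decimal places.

u(97.6,61.3) = u(46,95.6) means w·97.6 + (1−w)·61.3 = w·46 + (1−w)·95.6.
w·(97.6−46) = (1−w)·(95.6−61.3), i.e. w·51.6 = (1−w)·34.3.
So w/(1−w) = 34.3/51.6 = 0.6647, giving w = 34.3/(51.6+34.3) = 0.40.

w = 0.40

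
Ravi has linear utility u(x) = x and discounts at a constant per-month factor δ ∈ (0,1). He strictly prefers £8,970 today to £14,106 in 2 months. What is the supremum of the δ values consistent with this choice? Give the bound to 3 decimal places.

The preference means 8970 > δ^2·14106.
Dividing by 14106: δ^2 < 0.63590. Both sides are positive, so the square root keeps the direction.
δ < 0.63590^(1/2) = 0.797.

δ < 0.797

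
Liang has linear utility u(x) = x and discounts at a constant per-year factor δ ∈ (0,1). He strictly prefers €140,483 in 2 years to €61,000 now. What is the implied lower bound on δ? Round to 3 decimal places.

δ > 0.659

Under u(x) = x this choice says 61000 < δ^2·140483.
Hence δ^2 > 61000/140483 = 0.43422, and x ↦ x^(1/2) is increasing on (0,∞).
δ > (61000/140483)^(1/2) ≈ 0.659.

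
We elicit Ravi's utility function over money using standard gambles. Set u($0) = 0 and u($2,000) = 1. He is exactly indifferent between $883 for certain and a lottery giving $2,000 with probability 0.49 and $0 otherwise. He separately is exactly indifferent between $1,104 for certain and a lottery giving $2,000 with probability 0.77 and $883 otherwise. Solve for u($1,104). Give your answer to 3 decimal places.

From the first indifference, u($883) = 0.49·u($2,000) + 0.51·u($0) = 0.49·1 + 0.51·0 = 0.49.
Chaining: u($1,104) = 0.77·1.00 + 0.23·0.49 = 0.8827.

0.883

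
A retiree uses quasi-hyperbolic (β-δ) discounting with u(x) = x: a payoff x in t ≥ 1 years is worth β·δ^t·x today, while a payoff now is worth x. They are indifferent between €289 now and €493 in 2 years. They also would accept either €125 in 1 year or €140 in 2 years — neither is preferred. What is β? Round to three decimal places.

β ≈ 0.735

From the later pair, β·δ^1·125 = β·δ^2·140; dividing through, δ = 125/140 = 0.89286.
Now use the now-vs-future pair: 289 = β·δ^2·493 gives β = 289/(0.79719·493) ≈ 0.735.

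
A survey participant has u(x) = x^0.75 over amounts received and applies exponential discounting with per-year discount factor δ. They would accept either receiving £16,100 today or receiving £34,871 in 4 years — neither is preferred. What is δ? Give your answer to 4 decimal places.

The payoff in 4 years is discounted by δ^4, so u(16100) = δ^4·u(34871) and δ^4 = u(16100)/u(34871).
Since u(x) = x^0.75, δ^4 = (16100/34871)^0.75 = 0.46170^0.75 = 0.56011.
Hence δ = (0.56011)^(1/4) = 0.865103.

δ ≈ 0.8651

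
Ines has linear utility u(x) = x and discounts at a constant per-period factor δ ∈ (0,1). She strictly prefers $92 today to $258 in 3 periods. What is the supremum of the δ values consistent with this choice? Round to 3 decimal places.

The preference means 92 > δ^3·258.
Hence δ^3 < 92/258 = 0.35659, and x ↦ x^(1/3) is increasing on (0,∞).
δ < 0.35659^(1/3) = 0.709.

δ < 0.709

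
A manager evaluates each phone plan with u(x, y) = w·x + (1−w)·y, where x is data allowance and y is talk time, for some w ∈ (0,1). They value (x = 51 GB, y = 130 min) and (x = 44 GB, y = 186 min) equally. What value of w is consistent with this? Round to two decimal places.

w = 0.89

Indifference: w·51 + (1−w)·130 = w·44 + (1−w)·186.
Collecting terms: w·7 = (1−w)·56.
The marginal rate of substitution is 56/7, so w = 56/(7+56) = 0.89.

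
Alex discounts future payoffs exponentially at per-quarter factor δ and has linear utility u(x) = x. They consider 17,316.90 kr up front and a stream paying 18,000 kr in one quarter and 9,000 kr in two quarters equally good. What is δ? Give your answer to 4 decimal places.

The stream is worth 18000δ + 9000δ² today, so 18000δ + 9000δ² = 17316.90.
So 9000δ² + 18000δ − 17316.90 = 0.
The positive root is δ = [−18000 + √(18000² + 4·9000·17316.90)] / (2·9000) = (−18000 + 30780.000)/18000 ≈ 0.7100.

δ ≈ 0.7100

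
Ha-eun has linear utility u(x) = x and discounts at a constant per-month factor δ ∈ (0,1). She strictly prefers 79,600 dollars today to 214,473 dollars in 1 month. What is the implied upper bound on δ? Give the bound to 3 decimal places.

δ < 0.371

The preference means 79600 > δ·214473.
Dividing through by 214473 gives δ < 0.37114.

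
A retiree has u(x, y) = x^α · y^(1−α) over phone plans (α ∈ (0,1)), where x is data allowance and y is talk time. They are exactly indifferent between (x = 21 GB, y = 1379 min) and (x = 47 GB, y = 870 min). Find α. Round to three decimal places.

α ≈ 0.364

Set the two utilities equal: 21^α·1379^(1−α) = 47^α·870^(1−α).
Taking logs: α·ln 21 + (1−α)·ln 1379 = α·ln 47 + (1−α)·ln 870, i.e. α·-0.805625 = (1−α)·-0.460621.
With A = -0.805625 and B = -0.460621: α·A = (1−α)·B, so α = B/(A+B) = -0.460621/-1.266246 ≈ 0.364.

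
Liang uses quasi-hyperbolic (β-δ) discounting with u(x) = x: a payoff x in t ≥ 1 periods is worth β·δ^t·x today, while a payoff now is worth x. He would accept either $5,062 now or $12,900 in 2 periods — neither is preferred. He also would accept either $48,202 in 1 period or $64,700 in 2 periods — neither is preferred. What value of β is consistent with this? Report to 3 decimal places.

Both payoffs in the second observation are in the future, so β drops out: δ^1·48202 = δ^2·64700 ⇒ δ = 48202/64700 = 0.74501.
Now use the now-vs-future pair: 5062 = β·δ^2·12900 gives β = 5062/(0.55504·12900) ≈ 0.707.

β ≈ 0.707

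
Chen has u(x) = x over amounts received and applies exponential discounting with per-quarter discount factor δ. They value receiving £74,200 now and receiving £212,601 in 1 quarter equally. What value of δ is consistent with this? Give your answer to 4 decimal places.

Equating discounted utilities: u(74200) = δ·u(212601) ⇒ δ = u(74200)/u(212601).
With u(x) = x: δ = 74200/212601 = 0.34901.

δ ≈ 0.3490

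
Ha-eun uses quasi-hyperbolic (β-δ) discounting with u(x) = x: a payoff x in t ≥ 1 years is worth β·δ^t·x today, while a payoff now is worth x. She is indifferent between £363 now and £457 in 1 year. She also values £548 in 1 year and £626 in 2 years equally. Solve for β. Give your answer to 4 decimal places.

Both payoffs in the second observation are in the future, so β drops out: δ^1·548 = δ^2·626 ⇒ δ = 548/626 = 0.87540.
Now use the now-vs-future pair: 363 = β·δ·457 gives β = 363/(0.87540·457) ≈ 0.9074.

β ≈ 0.9074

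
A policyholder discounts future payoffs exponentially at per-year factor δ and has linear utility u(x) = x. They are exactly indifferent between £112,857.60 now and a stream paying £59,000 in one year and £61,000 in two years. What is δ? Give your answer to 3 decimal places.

δ ≈ 0.960

Present value of the stream is 59000·δ + 61000·δ². Indifference gives 59000δ + 61000δ² = 112857.60.
So 61000δ² + 59000δ − 112857.60 = 0.
δ = (−59000 + √(59000² + 4·61000·112857.60)) / (2·61000) = (−59000 + √31018254400.00) / 122000 ≈ 0.960.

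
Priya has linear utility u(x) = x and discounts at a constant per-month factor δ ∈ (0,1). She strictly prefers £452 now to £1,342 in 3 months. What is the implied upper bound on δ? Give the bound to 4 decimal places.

δ < 0.6958

The preference means 452 > δ^3·1342.
So δ^3 < 452/1342 = 0.33681; taking the cube root of both positive sides preserves the inequality.
δ < (452/1342)^(1/3) ≈ 0.6958.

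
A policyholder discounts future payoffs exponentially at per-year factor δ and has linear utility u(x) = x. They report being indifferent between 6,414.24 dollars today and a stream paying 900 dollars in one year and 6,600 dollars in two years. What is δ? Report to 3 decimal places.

Equating present values: 6414.24 = 900δ + 6600δ².
Rearranged: 6600δ² + 900δ − 6414.24 = 0.
δ = (−900 + √(900² + 4·6600·6414.24)) / (2·6600) = (−900 + √170145936.00) / 13200 ≈ 0.920.

δ ≈ 0.920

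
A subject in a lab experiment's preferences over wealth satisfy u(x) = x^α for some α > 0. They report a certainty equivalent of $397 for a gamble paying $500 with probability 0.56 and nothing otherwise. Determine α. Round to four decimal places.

Since u(0) = 0, the lottery's EU is 0.56·500^α.
Indifference: 397^α = 0.56·500^α, so (397/500)^α = 0.56.
Take logs: α = ln 0.56 / ln(397/500) ≈ 2.513608.

α ≈ 2.5136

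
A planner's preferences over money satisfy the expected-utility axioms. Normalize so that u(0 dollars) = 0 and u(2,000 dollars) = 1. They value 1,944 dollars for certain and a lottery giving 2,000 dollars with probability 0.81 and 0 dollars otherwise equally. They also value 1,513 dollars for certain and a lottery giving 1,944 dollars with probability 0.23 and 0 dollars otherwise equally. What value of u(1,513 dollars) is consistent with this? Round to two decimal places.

The first gamble pins u(1,944 dollars): it must equal 0.81·1 + 0.19·0 = 0.81.
Then u(1,513 dollars) = 0.23·u(1,944 dollars) + 0.77·u(0 dollars) = 0.23·0.81 + 0.77·0.00 = 0.1863.

0.19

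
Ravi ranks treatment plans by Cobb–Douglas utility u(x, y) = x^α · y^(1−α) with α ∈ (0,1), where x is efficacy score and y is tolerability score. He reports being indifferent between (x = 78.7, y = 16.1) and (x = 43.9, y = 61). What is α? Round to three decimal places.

α ≈ 0.695

The Cobb–Douglas utilities coincide, so 78.7^α·16.1^(1−α) = 43.9^α·61^(1−α).
Rearrange to (78.7/43.9)^α = (61/16.1)^(1−α) and take logs: α·0.583729 = (1−α)·1.332055.
With A = 0.583729 and B = 1.332055: α·A = (1−α)·B, so α = B/(A+B) = 1.332055/1.915784 ≈ 0.695.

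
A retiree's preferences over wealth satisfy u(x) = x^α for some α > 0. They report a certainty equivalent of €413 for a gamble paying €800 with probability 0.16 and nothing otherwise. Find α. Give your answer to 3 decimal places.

Since u(0) = 0, the lottery's EU is 0.16·800^α.
Indifference: 413^α = 0.16·800^α, so (413/800)^α = 0.16.
Taking logs: α·ln(413/800) = ln(0.16), so α = -1.832581 / -0.661164 ≈ 2.772.

α ≈ 2.772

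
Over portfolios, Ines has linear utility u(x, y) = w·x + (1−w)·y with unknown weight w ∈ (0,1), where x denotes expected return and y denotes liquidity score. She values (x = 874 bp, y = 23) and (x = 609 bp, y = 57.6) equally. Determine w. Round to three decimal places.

u(874,23) = u(609,57.6) means w·874 + (1−w)·23 = w·609 + (1−w)·57.6.
w·(874−609) = (1−w)·(57.6−23), i.e. w·265 = (1−w)·34.6.
The marginal rate of substitution is 34.6/265, so w = 34.6/(265+34.6) = 0.115.

w = 0.115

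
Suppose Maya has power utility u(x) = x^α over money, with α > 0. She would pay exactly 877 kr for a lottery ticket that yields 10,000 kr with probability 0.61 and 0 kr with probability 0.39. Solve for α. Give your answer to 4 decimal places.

α ≈ 0.2031

Since u(0) = 0, the lottery's EU is 0.61·10000^α.
Indifference: 877^α = 0.61·10000^α, so (877/10000)^α = 0.61.
Taking logs: α·ln(877/10000) = ln(0.61), so α = -0.4942963 / -2.4338334 ≈ 0.2031.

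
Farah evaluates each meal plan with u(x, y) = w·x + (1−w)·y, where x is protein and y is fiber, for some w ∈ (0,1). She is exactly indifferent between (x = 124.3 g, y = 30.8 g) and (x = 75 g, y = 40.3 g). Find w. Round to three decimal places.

Indifference: w·124.3 + (1−w)·30.8 = w·75 + (1−w)·40.3.
Rearranging, 49.3·w − 9.5·(1−w) = 0.
So w/(1−w) = 9.5/49.3 = 0.1927, giving w = 9.5/(49.3+9.5) = 0.162.

w = 0.162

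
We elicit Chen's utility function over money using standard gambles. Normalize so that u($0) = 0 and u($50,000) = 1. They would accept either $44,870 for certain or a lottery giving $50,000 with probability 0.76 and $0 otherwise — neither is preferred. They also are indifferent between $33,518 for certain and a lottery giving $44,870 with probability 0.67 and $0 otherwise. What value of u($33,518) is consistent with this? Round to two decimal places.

0.51

First, u($44,870) = 0.76·u($50,000) + 0.24·u($0) = 0.76.
Chaining: u($33,518) = 0.67·0.76 + 0.33·0.00 = 0.5092.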